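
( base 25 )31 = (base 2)1001100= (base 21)3D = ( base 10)76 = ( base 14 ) 56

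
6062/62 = 3031/31 = 97.77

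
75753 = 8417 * 9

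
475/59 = 8 + 3/59 = 8.05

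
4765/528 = 9 + 13/528 = 9.02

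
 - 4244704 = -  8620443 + 4375739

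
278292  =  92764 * 3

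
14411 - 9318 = 5093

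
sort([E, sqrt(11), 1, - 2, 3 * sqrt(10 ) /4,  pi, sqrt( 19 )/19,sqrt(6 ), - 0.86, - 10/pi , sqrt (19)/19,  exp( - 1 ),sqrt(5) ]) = [-10/pi, - 2, - 0.86,sqrt( 19 )/19, sqrt ( 19 ) /19, exp( - 1 ), 1, sqrt( 5 ), 3*sqrt(10 ) /4, sqrt( 6 ), E,pi, sqrt(11) ] 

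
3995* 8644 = 34532780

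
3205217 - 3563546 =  - 358329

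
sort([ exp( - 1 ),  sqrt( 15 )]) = [exp(-1),sqrt( 15) ] 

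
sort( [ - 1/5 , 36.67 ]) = [ -1/5, 36.67]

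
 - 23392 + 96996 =73604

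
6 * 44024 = 264144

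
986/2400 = 493/1200 = 0.41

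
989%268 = 185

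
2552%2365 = 187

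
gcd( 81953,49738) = 1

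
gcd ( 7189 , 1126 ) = 1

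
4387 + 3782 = 8169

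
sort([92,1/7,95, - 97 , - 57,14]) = [-97,-57, 1/7, 14, 92,95]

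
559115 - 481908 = 77207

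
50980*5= 254900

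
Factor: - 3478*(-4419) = 2^1*3^2*37^1 * 47^1*491^1 = 15369282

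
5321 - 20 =5301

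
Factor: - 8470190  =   - 2^1* 5^1*41^1*73^1*283^1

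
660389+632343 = 1292732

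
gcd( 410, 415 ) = 5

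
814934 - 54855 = 760079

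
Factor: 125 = 5^3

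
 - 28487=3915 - 32402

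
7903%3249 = 1405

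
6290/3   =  2096 +2/3 = 2096.67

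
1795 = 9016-7221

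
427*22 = 9394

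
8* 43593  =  348744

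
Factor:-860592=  - 2^4*3^1* 17929^1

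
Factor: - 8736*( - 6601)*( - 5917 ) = - 2^5*3^1*7^2 * 13^1*23^1 *41^1*61^1 * 97^1 = - 341211710112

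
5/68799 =5/68799=0.00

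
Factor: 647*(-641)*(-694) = 2^1*347^1*641^1*647^1 =287820538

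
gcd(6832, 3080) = 56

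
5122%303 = 274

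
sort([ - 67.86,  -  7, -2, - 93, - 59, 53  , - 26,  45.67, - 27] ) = [ - 93,  -  67.86 , - 59, - 27, - 26, - 7, - 2 , 45.67,53 ] 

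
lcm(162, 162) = 162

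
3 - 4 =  - 1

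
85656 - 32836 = 52820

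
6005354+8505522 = 14510876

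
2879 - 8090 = -5211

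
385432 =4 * 96358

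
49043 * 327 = 16037061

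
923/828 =1 + 95/828 = 1.11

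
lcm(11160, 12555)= 100440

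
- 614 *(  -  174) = 106836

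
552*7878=4348656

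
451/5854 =451/5854 = 0.08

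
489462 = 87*5626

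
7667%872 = 691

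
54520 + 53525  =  108045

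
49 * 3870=189630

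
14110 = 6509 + 7601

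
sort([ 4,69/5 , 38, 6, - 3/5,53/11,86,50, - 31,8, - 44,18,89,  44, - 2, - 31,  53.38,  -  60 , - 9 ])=[ - 60, - 44, - 31, - 31 ,-9,  -  2, - 3/5, 4,53/11 , 6, 8, 69/5,18, 38,44,50, 53.38  ,  86 , 89]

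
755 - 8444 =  - 7689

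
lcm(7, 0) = 0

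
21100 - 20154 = 946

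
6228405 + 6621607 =12850012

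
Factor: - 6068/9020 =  - 5^( - 1 )*11^( - 1)*37^1 = -37/55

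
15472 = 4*3868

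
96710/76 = 1272 + 1/2 = 1272.50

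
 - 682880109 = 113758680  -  796638789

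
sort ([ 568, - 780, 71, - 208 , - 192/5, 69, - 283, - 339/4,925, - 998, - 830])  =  [ -998, - 830, - 780, - 283, - 208, - 339/4 ,  -  192/5 , 69,71,  568 , 925]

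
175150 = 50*3503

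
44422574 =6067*7322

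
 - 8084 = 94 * ( - 86 ) 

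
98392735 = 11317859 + 87074876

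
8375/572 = 8375/572 = 14.64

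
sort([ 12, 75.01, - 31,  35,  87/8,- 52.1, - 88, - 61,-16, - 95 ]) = [ - 95,-88, - 61, -52.1 ,-31 , - 16, 87/8,12 , 35, 75.01]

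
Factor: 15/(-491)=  - 3^1*5^1*491^( - 1 ) 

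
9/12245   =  9/12245 =0.00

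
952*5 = 4760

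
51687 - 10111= 41576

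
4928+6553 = 11481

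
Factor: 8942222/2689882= 13^ (  -  1)*67^1* 66733^1*103457^( - 1 ) =4471111/1344941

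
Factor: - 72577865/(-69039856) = 2^( - 4 )*5^1 *17^( - 1 )*29^1*271^1*1847^1*253823^( - 1)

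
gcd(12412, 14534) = 2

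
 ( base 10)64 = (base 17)3D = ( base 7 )121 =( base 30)24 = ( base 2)1000000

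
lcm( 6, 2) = 6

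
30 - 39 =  - 9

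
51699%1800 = 1299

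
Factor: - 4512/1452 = -376/121 = - 2^3*11^ ( - 2) * 47^1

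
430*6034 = 2594620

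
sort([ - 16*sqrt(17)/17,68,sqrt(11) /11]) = [ - 16*sqrt(17) /17, sqrt(11) /11 , 68 ]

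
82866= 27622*3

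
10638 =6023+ 4615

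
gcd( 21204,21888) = 684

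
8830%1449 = 136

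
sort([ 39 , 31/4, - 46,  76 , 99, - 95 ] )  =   [ - 95, - 46,31/4, 39 , 76,99 ]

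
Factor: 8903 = 29^1*307^1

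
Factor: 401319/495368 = 2^ (-3) * 3^2 * 17^1 *19^( - 1 ) * 43^1*61^1 * 3259^( - 1)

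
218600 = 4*54650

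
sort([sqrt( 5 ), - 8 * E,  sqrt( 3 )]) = [ - 8 * E, sqrt(3),sqrt(5)]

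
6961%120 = 1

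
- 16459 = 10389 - 26848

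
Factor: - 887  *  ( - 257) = 257^1*887^1 =227959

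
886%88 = 6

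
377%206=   171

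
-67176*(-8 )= 537408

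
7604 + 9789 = 17393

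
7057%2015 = 1012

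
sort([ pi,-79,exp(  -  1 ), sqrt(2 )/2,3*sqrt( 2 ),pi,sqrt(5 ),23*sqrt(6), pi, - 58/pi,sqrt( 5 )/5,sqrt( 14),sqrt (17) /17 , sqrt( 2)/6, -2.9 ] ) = [ - 79, - 58/pi, -2.9, sqrt(2)/6,sqrt( 17) /17, exp(- 1),  sqrt( 5)/5,  sqrt( 2) /2, sqrt(5),pi,pi , pi, sqrt( 14 ),3 * sqrt( 2 ),  23  *sqrt( 6 )]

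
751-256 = 495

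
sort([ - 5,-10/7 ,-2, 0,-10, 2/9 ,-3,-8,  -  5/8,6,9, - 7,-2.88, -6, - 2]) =[-10, - 8, - 7,-6 , - 5, - 3,  -  2.88,-2 , - 2 ,-10/7, - 5/8,0 , 2/9,6,9]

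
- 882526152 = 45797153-928323305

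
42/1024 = 21/512 = 0.04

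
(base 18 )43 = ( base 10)75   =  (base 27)2L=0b1001011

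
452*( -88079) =-39811708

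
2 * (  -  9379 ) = - 18758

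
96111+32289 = 128400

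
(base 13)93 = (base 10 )120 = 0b1111000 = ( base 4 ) 1320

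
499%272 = 227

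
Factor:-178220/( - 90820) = 7^1*67^1*  239^( - 1 ) = 469/239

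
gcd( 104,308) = 4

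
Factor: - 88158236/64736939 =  - 2^2 * 37^( - 1)*1571^1*14029^1*1749647^ ( - 1) 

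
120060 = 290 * 414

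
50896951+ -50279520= 617431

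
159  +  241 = 400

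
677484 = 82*8262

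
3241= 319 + 2922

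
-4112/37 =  - 112 + 32/37 = -111.14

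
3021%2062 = 959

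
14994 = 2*7497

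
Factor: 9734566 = 2^1*23^1*431^1*491^1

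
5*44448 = 222240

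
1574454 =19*82866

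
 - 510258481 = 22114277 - 532372758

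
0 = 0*6641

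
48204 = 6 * 8034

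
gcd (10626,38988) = 6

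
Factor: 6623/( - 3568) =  - 2^( - 4)*37^1*179^1*223^( - 1)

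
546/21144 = 91/3524 = 0.03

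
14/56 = 1/4 = 0.25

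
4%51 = 4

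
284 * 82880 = 23537920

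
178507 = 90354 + 88153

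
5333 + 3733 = 9066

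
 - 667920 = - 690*968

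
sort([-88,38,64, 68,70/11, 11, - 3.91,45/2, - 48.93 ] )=[ - 88, - 48.93, - 3.91,70/11,11,45/2, 38,64,68]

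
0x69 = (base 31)3C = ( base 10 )105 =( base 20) 55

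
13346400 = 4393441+8952959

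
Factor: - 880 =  - 2^4 * 5^1* 11^1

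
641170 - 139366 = 501804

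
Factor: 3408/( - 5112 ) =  - 2/3 = - 2^1*3^ (-1 )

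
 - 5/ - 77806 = 5/77806 = 0.00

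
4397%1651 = 1095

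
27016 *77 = 2080232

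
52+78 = 130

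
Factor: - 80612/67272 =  - 20153/16818 = - 2^(-1)*3^( - 1 )*7^1*2803^(-1 )*2879^1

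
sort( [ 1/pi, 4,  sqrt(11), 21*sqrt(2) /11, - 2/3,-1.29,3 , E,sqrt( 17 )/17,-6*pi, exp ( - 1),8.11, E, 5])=[ - 6*pi, - 1.29, - 2/3, sqrt(17 )/17, 1/pi,exp( - 1 ),  21*sqrt(2) /11,  E,E,3, sqrt( 11) , 4  ,  5 , 8.11 ] 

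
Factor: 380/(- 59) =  - 2^2*5^1*  19^1* 59^(  -  1)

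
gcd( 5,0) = 5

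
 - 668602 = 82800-751402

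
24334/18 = 12167/9 = 1351.89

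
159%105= 54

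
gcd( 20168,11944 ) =8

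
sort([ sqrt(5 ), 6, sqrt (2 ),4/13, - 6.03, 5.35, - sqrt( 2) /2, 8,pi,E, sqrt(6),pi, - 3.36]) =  [  -  6.03, - 3.36, - sqrt( 2)/2,4/13 , sqrt( 2), sqrt( 5),sqrt (6), E, pi , pi, 5.35, 6, 8]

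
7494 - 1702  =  5792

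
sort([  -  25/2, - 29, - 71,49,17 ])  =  [ - 71, - 29, - 25/2, 17 , 49]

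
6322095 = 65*97263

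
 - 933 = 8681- 9614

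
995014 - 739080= 255934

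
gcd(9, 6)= 3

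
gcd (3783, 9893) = 13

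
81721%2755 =1826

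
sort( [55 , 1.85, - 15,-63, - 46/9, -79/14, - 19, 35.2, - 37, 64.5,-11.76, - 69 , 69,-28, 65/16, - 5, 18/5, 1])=[-69, - 63,-37,-28, - 19,- 15, - 11.76, - 79/14, - 46/9, - 5,1, 1.85, 18/5,65/16, 35.2, 55,64.5, 69 ]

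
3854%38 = 16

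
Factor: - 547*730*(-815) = 2^1*5^2*73^1*163^1*547^1 = 325437650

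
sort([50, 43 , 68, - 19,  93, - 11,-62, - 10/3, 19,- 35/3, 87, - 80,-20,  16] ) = [ - 80 , - 62,  -  20, - 19, - 35/3, - 11, - 10/3, 16, 19 , 43, 50,68, 87, 93 ]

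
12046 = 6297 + 5749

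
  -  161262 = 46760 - 208022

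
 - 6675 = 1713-8388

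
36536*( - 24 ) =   -  876864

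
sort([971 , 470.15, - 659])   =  [ -659,470.15, 971 ] 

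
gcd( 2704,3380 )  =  676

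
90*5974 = 537660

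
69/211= 69/211=0.33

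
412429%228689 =183740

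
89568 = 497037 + -407469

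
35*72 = 2520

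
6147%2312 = 1523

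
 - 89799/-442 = 89799/442 = 203.17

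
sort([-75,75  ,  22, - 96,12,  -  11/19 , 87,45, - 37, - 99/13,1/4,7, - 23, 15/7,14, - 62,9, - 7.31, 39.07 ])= [ - 96 , - 75,-62 , - 37,  -  23,-99/13, - 7.31,  -  11/19,1/4,15/7,7, 9,12,14,22,39.07, 45,  75,  87]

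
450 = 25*18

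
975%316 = 27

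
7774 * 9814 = 76294036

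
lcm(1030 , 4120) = 4120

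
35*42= 1470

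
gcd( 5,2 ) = 1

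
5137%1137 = 589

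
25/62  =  25/62 = 0.40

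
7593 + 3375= 10968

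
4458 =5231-773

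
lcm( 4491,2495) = 22455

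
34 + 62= 96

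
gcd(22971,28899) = 741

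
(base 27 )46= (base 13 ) 8a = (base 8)162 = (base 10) 114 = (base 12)96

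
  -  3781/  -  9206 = 3781/9206 = 0.41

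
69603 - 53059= 16544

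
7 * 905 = 6335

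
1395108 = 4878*286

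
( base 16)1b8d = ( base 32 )6SD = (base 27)9I6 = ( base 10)7053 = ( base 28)8RP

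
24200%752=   136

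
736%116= 40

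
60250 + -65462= - 5212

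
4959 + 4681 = 9640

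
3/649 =3/649 = 0.00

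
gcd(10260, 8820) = 180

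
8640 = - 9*( - 960 )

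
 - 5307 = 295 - 5602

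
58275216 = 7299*7984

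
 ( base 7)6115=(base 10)2119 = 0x847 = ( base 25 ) 39J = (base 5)31434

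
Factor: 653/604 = 2^( - 2 )*151^( - 1)*653^1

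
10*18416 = 184160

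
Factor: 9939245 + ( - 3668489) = 6270756 = 2^2*3^1 *17^1*59^1*521^1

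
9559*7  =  66913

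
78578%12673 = 2540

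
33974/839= 33974/839 =40.49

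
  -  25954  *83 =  - 2154182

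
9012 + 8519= 17531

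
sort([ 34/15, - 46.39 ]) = [ - 46.39,34/15]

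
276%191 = 85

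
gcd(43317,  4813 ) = 4813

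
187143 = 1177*159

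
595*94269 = 56090055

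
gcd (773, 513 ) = 1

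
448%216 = 16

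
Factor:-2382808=-2^3 * 149^1*1999^1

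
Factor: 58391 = 58391^1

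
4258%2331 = 1927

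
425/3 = 141  +  2/3=141.67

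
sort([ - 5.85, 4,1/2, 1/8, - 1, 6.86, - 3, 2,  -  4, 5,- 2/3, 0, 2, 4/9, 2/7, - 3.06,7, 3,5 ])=[-5.85, - 4, - 3.06, - 3, - 1 , - 2/3, 0,1/8,2/7,  4/9, 1/2, 2, 2,  3, 4,5, 5, 6.86, 7] 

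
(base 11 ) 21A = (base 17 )F8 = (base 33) 7W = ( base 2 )100000111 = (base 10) 263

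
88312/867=101 + 745/867=101.86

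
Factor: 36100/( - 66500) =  - 19/35 = - 5^( - 1)*7^( - 1) *19^1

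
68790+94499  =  163289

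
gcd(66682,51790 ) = 2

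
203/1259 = 203/1259 = 0.16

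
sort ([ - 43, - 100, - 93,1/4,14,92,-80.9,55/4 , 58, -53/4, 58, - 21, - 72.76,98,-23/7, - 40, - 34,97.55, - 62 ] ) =[  -  100, - 93, - 80.9,-72.76, - 62, - 43,-40, - 34, - 21,-53/4, - 23/7,1/4, 55/4,14 , 58,58,92,97.55, 98]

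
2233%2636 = 2233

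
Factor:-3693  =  -3^1*1231^1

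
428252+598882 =1027134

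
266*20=5320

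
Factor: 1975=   5^2*79^1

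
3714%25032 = 3714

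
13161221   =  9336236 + 3824985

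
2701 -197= 2504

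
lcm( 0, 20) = 0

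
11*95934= 1055274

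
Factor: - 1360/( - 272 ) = 5 =5^1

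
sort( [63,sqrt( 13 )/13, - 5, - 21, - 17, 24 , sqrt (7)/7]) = [ - 21, - 17,-5 , sqrt(  13)/13,sqrt(7) /7,24, 63] 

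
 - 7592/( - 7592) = 1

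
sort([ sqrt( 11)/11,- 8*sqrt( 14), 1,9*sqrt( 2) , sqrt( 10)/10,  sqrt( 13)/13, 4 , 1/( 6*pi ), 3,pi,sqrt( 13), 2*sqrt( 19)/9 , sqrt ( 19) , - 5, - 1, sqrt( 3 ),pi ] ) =[ - 8*sqrt (14), - 5, - 1,1/ (6*pi),sqrt (13)/13,sqrt(11 ) /11, sqrt( 10)/10,  2*sqrt(19)/9,1 , sqrt(3 ),3, pi , pi , sqrt(13),4, sqrt(19),9*sqrt(2) ] 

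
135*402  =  54270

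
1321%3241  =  1321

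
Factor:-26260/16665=  -  2^2*3^( - 1) * 11^(-1 )*13^1=- 52/33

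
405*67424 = 27306720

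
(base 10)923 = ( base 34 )r5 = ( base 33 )rw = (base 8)1633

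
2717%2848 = 2717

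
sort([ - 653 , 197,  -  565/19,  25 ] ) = [-653, - 565/19,  25, 197 ] 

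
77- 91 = - 14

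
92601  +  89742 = 182343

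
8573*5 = 42865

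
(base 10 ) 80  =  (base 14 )5A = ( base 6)212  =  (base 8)120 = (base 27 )2Q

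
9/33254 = 9/33254= 0.00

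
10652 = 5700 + 4952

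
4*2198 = 8792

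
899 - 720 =179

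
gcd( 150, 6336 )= 6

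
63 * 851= 53613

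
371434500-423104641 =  - 51670141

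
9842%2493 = 2363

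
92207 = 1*92207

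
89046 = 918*97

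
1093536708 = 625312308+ 468224400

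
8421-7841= 580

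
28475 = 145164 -116689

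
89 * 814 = 72446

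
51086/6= 25543/3  =  8514.33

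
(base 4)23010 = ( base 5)10313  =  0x2C4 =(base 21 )1cf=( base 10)708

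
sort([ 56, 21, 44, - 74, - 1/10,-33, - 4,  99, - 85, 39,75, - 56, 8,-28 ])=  [-85 , - 74, - 56,  -  33,-28, - 4, - 1/10, 8, 21,39,44,56, 75,99] 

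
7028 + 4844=11872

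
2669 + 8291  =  10960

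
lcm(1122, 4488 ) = 4488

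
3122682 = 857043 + 2265639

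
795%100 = 95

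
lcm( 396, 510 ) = 33660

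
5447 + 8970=14417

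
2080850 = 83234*25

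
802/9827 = 802/9827 = 0.08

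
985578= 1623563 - 637985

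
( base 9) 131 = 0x6D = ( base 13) 85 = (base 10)109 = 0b1101101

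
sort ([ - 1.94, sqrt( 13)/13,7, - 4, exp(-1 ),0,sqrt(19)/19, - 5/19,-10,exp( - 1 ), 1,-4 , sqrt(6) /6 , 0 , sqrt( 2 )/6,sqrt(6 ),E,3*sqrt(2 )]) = [ - 10, - 4, -4, - 1.94, - 5/19,0,0, sqrt( 19) /19,sqrt(  2 )/6,sqrt(13 )/13,exp ( - 1 ), exp(-1),sqrt( 6) /6,  1, sqrt(6),E,3*sqrt(2),7]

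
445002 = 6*74167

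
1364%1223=141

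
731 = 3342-2611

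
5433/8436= 1811/2812= 0.64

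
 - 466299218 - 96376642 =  - 562675860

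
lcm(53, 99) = 5247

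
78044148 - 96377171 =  - 18333023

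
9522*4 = 38088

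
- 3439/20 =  - 3439/20 = -171.95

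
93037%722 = 621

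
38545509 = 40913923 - 2368414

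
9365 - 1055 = 8310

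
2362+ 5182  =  7544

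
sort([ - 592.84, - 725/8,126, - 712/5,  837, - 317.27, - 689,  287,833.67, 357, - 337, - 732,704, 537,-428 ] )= [ - 732 , - 689, - 592.84, - 428, - 337,  -  317.27, -712/5, - 725/8,126,  287, 357,537,704,  833.67,  837 ] 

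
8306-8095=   211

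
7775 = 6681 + 1094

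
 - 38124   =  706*(  -  54) 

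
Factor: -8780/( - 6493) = 2^2 *5^1*43^(- 1)*151^(-1)* 439^1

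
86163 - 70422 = 15741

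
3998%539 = 225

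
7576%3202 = 1172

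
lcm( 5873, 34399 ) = 240793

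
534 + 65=599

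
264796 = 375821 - 111025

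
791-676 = 115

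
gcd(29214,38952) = 9738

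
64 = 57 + 7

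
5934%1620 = 1074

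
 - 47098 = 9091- 56189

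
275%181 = 94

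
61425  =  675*91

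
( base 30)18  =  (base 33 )15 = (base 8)46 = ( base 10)38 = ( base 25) 1d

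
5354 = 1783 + 3571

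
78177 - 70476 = 7701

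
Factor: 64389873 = 3^1*151^1*307^1* 463^1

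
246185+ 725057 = 971242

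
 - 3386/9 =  - 3386/9  =  - 376.22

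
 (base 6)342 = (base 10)134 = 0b10000110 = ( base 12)b2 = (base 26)54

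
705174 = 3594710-2889536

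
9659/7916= 9659/7916  =  1.22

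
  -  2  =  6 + -8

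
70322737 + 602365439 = 672688176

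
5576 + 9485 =15061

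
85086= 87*978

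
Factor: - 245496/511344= - 193/402 = -2^( - 1) * 3^( - 1) * 67^(-1)*193^1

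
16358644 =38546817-22188173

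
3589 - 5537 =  - 1948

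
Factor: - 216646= -2^1*149^1*727^1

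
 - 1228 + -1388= - 2616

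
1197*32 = 38304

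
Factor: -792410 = -2^1*5^1*  79241^1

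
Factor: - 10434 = -2^1*3^1 * 37^1*47^1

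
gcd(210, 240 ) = 30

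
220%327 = 220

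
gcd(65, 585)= 65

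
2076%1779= 297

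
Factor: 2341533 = 3^1*59^1*13229^1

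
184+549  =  733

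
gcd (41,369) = 41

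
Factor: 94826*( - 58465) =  - 5544002090 =-  2^1*  5^1*11^1 * 17^1 * 1063^1*2789^1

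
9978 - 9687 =291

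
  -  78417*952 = - 74652984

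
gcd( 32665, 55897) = 1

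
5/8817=5/8817 =0.00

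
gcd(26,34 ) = 2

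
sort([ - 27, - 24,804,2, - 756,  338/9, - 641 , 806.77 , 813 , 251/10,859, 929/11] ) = [-756,-641, - 27, - 24,2,251/10, 338/9, 929/11,804,806.77 , 813,859]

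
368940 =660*559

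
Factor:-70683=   -3^1*23561^1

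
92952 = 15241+77711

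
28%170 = 28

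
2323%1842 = 481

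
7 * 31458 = 220206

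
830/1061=830/1061 = 0.78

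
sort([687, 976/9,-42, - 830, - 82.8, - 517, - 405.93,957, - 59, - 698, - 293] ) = [ - 830, - 698,- 517, - 405.93, - 293,- 82.8, - 59, - 42, 976/9, 687,957 ] 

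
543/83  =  543/83 = 6.54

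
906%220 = 26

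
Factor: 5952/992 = 6 = 2^1*3^1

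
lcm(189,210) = 1890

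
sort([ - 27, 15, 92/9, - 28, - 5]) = [ - 28 , - 27 ,  -  5, 92/9, 15 ]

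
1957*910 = 1780870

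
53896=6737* 8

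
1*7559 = 7559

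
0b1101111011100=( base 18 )1404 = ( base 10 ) 7132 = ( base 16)1bdc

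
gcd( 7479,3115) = 1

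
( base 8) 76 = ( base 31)20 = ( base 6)142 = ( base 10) 62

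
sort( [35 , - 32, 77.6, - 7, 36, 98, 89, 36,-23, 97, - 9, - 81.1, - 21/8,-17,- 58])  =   [ - 81.1, - 58, - 32, - 23, - 17, - 9, - 7, - 21/8,35,36, 36, 77.6,89,97,98]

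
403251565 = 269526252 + 133725313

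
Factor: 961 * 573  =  3^1*31^2 *191^1 = 550653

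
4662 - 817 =3845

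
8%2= 0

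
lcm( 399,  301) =17157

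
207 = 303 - 96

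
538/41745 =538/41745 = 0.01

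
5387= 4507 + 880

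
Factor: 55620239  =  19^1*797^1*3673^1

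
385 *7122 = 2741970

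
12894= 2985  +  9909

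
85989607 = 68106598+17883009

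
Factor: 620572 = 2^2 * 167^1*929^1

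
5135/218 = 5135/218 = 23.56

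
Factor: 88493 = 88493^1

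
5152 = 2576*2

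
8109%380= 129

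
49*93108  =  4562292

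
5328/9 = 592 = 592.00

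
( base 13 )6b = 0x59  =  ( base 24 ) 3H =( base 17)54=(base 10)89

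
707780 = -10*( - 70778)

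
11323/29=11323/29 = 390.45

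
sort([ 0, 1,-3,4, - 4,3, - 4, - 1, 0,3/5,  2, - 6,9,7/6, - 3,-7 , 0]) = [ - 7, - 6,-4,  -  4, - 3,  -  3, -1, 0 , 0,0, 3/5,1,7/6, 2, 3,4,  9 ]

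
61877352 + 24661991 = 86539343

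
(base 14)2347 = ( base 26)923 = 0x17fb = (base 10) 6139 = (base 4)1133323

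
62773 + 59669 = 122442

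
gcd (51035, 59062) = 1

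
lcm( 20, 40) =40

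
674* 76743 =51724782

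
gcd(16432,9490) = 26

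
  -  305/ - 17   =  305/17 = 17.94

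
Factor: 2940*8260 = 24284400 = 2^4* 3^1*5^2 * 7^3 * 59^1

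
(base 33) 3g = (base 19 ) 61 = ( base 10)115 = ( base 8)163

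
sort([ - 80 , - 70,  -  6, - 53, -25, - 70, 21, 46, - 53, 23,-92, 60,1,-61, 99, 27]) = [ - 92,-80,  -  70, - 70 ,-61, - 53,  -  53, - 25 , - 6, 1 , 21, 23, 27,46, 60, 99] 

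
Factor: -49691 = -17^1 * 37^1*79^1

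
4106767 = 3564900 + 541867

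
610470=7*87210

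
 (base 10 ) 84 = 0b1010100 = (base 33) 2I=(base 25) 39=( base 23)3F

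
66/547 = 66/547 = 0.12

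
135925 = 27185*5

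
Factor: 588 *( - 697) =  - 2^2*3^1*7^2*17^1 * 41^1 = - 409836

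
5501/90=61 +11/90 = 61.12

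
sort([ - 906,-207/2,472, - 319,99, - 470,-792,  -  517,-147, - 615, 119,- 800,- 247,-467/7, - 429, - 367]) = [-906  , - 800,-792,  -  615,-517,-470  , - 429, - 367, - 319,-247, - 147,  -  207/2,-467/7,99,119 , 472 ] 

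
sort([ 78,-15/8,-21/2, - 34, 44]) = [  -  34, - 21/2, - 15/8,  44,  78] 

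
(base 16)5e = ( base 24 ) 3M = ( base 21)4a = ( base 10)94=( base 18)54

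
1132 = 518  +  614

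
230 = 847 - 617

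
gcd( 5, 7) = 1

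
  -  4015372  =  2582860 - 6598232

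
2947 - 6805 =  - 3858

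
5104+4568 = 9672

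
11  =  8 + 3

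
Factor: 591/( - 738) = - 2^ ( - 1)*3^( - 1)*41^( - 1 )* 197^1 = -197/246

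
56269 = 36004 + 20265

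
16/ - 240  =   - 1/15 = - 0.07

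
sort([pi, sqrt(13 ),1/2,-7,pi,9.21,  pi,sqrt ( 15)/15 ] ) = [ - 7, sqrt(15)/15,1/2,pi,pi,pi,sqrt ( 13),  9.21] 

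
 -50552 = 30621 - 81173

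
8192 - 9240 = -1048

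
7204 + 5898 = 13102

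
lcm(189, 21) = 189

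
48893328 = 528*92601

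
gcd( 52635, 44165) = 605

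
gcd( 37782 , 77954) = 2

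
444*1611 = 715284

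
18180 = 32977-14797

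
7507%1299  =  1012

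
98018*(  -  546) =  - 53517828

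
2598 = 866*3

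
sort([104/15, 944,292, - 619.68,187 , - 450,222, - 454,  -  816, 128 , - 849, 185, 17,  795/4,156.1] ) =[ - 849 , - 816,  -  619.68,-454, - 450,104/15, 17,128, 156.1, 185, 187,795/4,222,292, 944 ]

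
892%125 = 17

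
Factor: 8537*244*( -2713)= - 2^2 * 61^1*2713^1*8537^1  =  -5651254964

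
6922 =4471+2451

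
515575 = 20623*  25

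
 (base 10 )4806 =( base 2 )1001011000110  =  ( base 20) c06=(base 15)1656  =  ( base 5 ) 123211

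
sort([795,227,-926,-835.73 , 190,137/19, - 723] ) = [  -  926, - 835.73,-723, 137/19,  190,227,795 ] 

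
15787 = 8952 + 6835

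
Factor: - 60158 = -2^1*7^1*4297^1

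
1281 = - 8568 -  - 9849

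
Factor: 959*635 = 608965  =  5^1*7^1*127^1*137^1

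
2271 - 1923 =348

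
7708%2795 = 2118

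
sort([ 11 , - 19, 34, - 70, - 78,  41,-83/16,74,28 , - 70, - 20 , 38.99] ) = [ - 78,  -  70 , - 70,  -  20, - 19,- 83/16, 11, 28, 34,38.99 , 41,74]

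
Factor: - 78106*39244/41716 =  - 2^1 * 7^2*797^1*9811^1*10429^(-1) = -  766297966/10429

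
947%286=89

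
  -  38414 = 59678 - 98092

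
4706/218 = 21 + 64/109= 21.59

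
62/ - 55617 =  - 1 + 55555/55617  =  - 0.00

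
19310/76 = 254 + 3/38 = 254.08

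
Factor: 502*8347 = 2^1*17^1 *251^1*491^1 = 4190194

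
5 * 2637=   13185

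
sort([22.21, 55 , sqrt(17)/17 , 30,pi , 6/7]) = [ sqrt( 17) /17, 6/7,pi , 22.21, 30,55]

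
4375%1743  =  889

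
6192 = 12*516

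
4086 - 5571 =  - 1485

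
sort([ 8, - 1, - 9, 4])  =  [ - 9, - 1, 4,  8]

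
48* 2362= 113376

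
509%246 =17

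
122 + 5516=5638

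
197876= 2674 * 74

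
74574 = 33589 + 40985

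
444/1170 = 74/195 = 0.38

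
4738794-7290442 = -2551648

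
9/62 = 9/62 = 0.15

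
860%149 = 115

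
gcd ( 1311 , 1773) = 3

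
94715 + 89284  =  183999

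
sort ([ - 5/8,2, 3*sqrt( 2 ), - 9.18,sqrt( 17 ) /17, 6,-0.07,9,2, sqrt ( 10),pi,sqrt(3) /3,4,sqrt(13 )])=[ - 9.18, - 5/8, -0.07, sqrt(17 ) /17,sqrt(3 ) /3, 2,2,  pi,sqrt(10),sqrt(13),4,3 * sqrt(2 ),  6,9]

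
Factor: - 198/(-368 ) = 99/184  =  2^( - 3) * 3^2 * 11^1 * 23^(-1 ) 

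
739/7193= 739/7193 =0.10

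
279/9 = 31= 31.00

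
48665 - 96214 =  - 47549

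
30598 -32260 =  - 1662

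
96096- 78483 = 17613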